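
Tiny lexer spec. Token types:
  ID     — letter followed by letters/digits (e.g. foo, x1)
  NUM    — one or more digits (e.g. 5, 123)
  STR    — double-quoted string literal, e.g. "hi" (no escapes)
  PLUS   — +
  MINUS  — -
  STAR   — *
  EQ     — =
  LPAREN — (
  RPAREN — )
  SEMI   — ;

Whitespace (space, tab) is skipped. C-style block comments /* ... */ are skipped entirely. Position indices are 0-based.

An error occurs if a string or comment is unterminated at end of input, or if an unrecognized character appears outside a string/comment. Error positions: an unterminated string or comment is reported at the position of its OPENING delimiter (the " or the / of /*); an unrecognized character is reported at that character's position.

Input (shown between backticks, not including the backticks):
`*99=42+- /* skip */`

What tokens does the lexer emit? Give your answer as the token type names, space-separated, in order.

Answer: STAR NUM EQ NUM PLUS MINUS

Derivation:
pos=0: emit STAR '*'
pos=1: emit NUM '99' (now at pos=3)
pos=3: emit EQ '='
pos=4: emit NUM '42' (now at pos=6)
pos=6: emit PLUS '+'
pos=7: emit MINUS '-'
pos=9: enter COMMENT mode (saw '/*')
exit COMMENT mode (now at pos=19)
DONE. 6 tokens: [STAR, NUM, EQ, NUM, PLUS, MINUS]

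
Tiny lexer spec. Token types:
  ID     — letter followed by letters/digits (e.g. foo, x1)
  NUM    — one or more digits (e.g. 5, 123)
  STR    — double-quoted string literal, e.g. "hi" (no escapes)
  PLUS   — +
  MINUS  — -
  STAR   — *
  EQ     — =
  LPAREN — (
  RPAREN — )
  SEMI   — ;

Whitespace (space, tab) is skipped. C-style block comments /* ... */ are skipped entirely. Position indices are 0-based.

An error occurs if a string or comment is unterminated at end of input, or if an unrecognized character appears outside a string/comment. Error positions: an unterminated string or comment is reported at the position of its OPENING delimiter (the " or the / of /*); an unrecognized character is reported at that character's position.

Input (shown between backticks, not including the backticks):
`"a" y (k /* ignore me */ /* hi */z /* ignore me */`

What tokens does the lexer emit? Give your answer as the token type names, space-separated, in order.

Answer: STR ID LPAREN ID ID

Derivation:
pos=0: enter STRING mode
pos=0: emit STR "a" (now at pos=3)
pos=4: emit ID 'y' (now at pos=5)
pos=6: emit LPAREN '('
pos=7: emit ID 'k' (now at pos=8)
pos=9: enter COMMENT mode (saw '/*')
exit COMMENT mode (now at pos=24)
pos=25: enter COMMENT mode (saw '/*')
exit COMMENT mode (now at pos=33)
pos=33: emit ID 'z' (now at pos=34)
pos=35: enter COMMENT mode (saw '/*')
exit COMMENT mode (now at pos=50)
DONE. 5 tokens: [STR, ID, LPAREN, ID, ID]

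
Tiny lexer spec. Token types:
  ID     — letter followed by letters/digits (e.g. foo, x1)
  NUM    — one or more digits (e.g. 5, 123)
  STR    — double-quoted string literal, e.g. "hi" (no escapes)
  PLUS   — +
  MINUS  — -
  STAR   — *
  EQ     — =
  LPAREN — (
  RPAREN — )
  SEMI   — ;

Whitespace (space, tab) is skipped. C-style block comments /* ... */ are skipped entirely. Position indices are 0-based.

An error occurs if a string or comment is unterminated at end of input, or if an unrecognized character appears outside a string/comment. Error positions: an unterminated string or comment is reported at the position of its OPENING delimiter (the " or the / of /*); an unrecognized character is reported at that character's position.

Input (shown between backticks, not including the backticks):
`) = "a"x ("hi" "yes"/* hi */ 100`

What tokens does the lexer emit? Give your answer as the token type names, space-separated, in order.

Answer: RPAREN EQ STR ID LPAREN STR STR NUM

Derivation:
pos=0: emit RPAREN ')'
pos=2: emit EQ '='
pos=4: enter STRING mode
pos=4: emit STR "a" (now at pos=7)
pos=7: emit ID 'x' (now at pos=8)
pos=9: emit LPAREN '('
pos=10: enter STRING mode
pos=10: emit STR "hi" (now at pos=14)
pos=15: enter STRING mode
pos=15: emit STR "yes" (now at pos=20)
pos=20: enter COMMENT mode (saw '/*')
exit COMMENT mode (now at pos=28)
pos=29: emit NUM '100' (now at pos=32)
DONE. 8 tokens: [RPAREN, EQ, STR, ID, LPAREN, STR, STR, NUM]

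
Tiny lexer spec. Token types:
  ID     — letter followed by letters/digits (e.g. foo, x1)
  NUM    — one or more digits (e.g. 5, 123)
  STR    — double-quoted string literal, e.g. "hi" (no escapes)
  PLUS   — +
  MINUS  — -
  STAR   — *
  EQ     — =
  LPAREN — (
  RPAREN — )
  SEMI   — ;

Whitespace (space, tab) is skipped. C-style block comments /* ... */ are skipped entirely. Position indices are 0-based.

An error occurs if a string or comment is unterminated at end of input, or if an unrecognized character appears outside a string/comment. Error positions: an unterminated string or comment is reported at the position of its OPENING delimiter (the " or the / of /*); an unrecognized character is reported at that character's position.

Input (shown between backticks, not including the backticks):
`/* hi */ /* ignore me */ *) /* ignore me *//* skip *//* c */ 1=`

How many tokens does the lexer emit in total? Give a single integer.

Answer: 4

Derivation:
pos=0: enter COMMENT mode (saw '/*')
exit COMMENT mode (now at pos=8)
pos=9: enter COMMENT mode (saw '/*')
exit COMMENT mode (now at pos=24)
pos=25: emit STAR '*'
pos=26: emit RPAREN ')'
pos=28: enter COMMENT mode (saw '/*')
exit COMMENT mode (now at pos=43)
pos=43: enter COMMENT mode (saw '/*')
exit COMMENT mode (now at pos=53)
pos=53: enter COMMENT mode (saw '/*')
exit COMMENT mode (now at pos=60)
pos=61: emit NUM '1' (now at pos=62)
pos=62: emit EQ '='
DONE. 4 tokens: [STAR, RPAREN, NUM, EQ]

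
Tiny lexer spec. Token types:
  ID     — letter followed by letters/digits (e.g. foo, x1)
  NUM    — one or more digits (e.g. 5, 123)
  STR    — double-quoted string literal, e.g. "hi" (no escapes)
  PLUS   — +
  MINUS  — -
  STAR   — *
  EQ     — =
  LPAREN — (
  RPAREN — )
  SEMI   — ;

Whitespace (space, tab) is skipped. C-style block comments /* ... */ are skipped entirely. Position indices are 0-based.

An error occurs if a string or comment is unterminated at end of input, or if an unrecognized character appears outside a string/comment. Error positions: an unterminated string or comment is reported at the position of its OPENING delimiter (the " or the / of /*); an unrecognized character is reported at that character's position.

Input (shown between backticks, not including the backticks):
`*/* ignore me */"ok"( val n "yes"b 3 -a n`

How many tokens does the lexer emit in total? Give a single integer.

Answer: 11

Derivation:
pos=0: emit STAR '*'
pos=1: enter COMMENT mode (saw '/*')
exit COMMENT mode (now at pos=16)
pos=16: enter STRING mode
pos=16: emit STR "ok" (now at pos=20)
pos=20: emit LPAREN '('
pos=22: emit ID 'val' (now at pos=25)
pos=26: emit ID 'n' (now at pos=27)
pos=28: enter STRING mode
pos=28: emit STR "yes" (now at pos=33)
pos=33: emit ID 'b' (now at pos=34)
pos=35: emit NUM '3' (now at pos=36)
pos=37: emit MINUS '-'
pos=38: emit ID 'a' (now at pos=39)
pos=40: emit ID 'n' (now at pos=41)
DONE. 11 tokens: [STAR, STR, LPAREN, ID, ID, STR, ID, NUM, MINUS, ID, ID]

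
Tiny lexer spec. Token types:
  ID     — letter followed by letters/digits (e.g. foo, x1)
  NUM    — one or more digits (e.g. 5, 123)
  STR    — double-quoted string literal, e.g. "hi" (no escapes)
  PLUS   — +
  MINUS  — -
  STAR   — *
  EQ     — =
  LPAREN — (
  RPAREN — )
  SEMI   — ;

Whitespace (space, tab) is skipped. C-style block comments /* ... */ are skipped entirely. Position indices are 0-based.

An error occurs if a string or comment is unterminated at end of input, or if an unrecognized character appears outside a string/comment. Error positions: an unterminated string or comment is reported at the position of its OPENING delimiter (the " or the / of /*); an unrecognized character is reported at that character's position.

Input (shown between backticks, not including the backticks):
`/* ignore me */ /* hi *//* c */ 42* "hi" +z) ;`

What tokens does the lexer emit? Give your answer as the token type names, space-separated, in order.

Answer: NUM STAR STR PLUS ID RPAREN SEMI

Derivation:
pos=0: enter COMMENT mode (saw '/*')
exit COMMENT mode (now at pos=15)
pos=16: enter COMMENT mode (saw '/*')
exit COMMENT mode (now at pos=24)
pos=24: enter COMMENT mode (saw '/*')
exit COMMENT mode (now at pos=31)
pos=32: emit NUM '42' (now at pos=34)
pos=34: emit STAR '*'
pos=36: enter STRING mode
pos=36: emit STR "hi" (now at pos=40)
pos=41: emit PLUS '+'
pos=42: emit ID 'z' (now at pos=43)
pos=43: emit RPAREN ')'
pos=45: emit SEMI ';'
DONE. 7 tokens: [NUM, STAR, STR, PLUS, ID, RPAREN, SEMI]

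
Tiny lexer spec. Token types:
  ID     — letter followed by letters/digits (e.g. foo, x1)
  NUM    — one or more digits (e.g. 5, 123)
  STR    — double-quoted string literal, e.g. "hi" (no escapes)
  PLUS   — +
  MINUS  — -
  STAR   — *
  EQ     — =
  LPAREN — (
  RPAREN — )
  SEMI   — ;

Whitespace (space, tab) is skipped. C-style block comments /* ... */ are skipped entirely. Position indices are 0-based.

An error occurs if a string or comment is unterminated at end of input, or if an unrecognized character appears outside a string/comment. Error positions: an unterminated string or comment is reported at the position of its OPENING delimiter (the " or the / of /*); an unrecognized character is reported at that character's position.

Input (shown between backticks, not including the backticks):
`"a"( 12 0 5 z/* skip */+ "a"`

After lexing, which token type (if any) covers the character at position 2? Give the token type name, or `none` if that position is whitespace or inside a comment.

pos=0: enter STRING mode
pos=0: emit STR "a" (now at pos=3)
pos=3: emit LPAREN '('
pos=5: emit NUM '12' (now at pos=7)
pos=8: emit NUM '0' (now at pos=9)
pos=10: emit NUM '5' (now at pos=11)
pos=12: emit ID 'z' (now at pos=13)
pos=13: enter COMMENT mode (saw '/*')
exit COMMENT mode (now at pos=23)
pos=23: emit PLUS '+'
pos=25: enter STRING mode
pos=25: emit STR "a" (now at pos=28)
DONE. 8 tokens: [STR, LPAREN, NUM, NUM, NUM, ID, PLUS, STR]
Position 2: char is '"' -> STR

Answer: STR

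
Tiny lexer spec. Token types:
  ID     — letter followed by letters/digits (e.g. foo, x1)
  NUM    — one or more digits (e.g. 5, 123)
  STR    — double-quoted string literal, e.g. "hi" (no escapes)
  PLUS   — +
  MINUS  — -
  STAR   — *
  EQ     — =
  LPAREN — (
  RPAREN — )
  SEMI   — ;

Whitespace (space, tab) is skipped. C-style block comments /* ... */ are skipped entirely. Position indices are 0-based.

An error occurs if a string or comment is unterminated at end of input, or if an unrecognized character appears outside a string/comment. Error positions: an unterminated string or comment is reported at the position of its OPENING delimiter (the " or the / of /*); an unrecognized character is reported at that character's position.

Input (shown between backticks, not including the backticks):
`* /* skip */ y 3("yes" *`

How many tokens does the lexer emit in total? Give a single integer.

pos=0: emit STAR '*'
pos=2: enter COMMENT mode (saw '/*')
exit COMMENT mode (now at pos=12)
pos=13: emit ID 'y' (now at pos=14)
pos=15: emit NUM '3' (now at pos=16)
pos=16: emit LPAREN '('
pos=17: enter STRING mode
pos=17: emit STR "yes" (now at pos=22)
pos=23: emit STAR '*'
DONE. 6 tokens: [STAR, ID, NUM, LPAREN, STR, STAR]

Answer: 6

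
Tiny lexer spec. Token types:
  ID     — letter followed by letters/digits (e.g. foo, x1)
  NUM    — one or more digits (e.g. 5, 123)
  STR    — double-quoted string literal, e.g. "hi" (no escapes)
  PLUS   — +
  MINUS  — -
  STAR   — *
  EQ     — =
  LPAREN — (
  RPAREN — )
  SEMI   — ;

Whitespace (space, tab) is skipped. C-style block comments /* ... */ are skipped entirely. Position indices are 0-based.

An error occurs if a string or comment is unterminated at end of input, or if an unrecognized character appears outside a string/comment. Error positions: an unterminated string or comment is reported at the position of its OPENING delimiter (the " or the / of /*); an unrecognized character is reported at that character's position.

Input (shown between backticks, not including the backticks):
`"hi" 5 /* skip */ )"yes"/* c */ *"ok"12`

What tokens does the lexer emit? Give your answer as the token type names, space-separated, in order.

pos=0: enter STRING mode
pos=0: emit STR "hi" (now at pos=4)
pos=5: emit NUM '5' (now at pos=6)
pos=7: enter COMMENT mode (saw '/*')
exit COMMENT mode (now at pos=17)
pos=18: emit RPAREN ')'
pos=19: enter STRING mode
pos=19: emit STR "yes" (now at pos=24)
pos=24: enter COMMENT mode (saw '/*')
exit COMMENT mode (now at pos=31)
pos=32: emit STAR '*'
pos=33: enter STRING mode
pos=33: emit STR "ok" (now at pos=37)
pos=37: emit NUM '12' (now at pos=39)
DONE. 7 tokens: [STR, NUM, RPAREN, STR, STAR, STR, NUM]

Answer: STR NUM RPAREN STR STAR STR NUM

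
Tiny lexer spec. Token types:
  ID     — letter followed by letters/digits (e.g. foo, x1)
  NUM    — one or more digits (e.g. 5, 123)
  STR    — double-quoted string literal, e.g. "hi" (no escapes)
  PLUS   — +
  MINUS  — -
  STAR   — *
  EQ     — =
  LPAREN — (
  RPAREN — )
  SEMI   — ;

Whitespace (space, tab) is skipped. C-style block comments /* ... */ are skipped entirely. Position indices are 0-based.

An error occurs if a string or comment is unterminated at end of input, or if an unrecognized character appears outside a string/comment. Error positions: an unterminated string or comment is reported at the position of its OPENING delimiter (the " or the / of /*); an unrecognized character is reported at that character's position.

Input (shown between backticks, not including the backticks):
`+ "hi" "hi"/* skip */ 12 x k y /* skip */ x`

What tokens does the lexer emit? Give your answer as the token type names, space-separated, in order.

pos=0: emit PLUS '+'
pos=2: enter STRING mode
pos=2: emit STR "hi" (now at pos=6)
pos=7: enter STRING mode
pos=7: emit STR "hi" (now at pos=11)
pos=11: enter COMMENT mode (saw '/*')
exit COMMENT mode (now at pos=21)
pos=22: emit NUM '12' (now at pos=24)
pos=25: emit ID 'x' (now at pos=26)
pos=27: emit ID 'k' (now at pos=28)
pos=29: emit ID 'y' (now at pos=30)
pos=31: enter COMMENT mode (saw '/*')
exit COMMENT mode (now at pos=41)
pos=42: emit ID 'x' (now at pos=43)
DONE. 8 tokens: [PLUS, STR, STR, NUM, ID, ID, ID, ID]

Answer: PLUS STR STR NUM ID ID ID ID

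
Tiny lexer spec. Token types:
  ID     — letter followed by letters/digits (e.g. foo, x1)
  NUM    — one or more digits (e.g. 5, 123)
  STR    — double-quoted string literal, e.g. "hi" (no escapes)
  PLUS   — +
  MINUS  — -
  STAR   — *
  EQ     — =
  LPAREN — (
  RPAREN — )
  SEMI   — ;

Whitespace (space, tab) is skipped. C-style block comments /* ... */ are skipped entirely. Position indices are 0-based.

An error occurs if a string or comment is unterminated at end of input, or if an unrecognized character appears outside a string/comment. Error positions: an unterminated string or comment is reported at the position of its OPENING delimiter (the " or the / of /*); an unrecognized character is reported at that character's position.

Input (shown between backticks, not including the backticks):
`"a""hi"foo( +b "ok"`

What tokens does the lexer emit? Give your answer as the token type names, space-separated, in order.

pos=0: enter STRING mode
pos=0: emit STR "a" (now at pos=3)
pos=3: enter STRING mode
pos=3: emit STR "hi" (now at pos=7)
pos=7: emit ID 'foo' (now at pos=10)
pos=10: emit LPAREN '('
pos=12: emit PLUS '+'
pos=13: emit ID 'b' (now at pos=14)
pos=15: enter STRING mode
pos=15: emit STR "ok" (now at pos=19)
DONE. 7 tokens: [STR, STR, ID, LPAREN, PLUS, ID, STR]

Answer: STR STR ID LPAREN PLUS ID STR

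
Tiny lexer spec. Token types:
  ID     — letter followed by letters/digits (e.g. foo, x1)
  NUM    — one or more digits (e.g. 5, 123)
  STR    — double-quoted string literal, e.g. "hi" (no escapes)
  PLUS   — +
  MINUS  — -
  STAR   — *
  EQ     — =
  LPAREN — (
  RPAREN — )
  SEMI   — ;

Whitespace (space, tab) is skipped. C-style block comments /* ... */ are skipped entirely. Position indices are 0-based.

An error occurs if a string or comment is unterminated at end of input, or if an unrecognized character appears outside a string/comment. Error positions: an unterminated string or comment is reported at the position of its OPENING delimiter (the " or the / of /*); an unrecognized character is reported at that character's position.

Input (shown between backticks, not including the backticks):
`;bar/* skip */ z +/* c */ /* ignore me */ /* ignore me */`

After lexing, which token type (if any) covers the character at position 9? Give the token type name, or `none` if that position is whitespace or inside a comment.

Answer: none

Derivation:
pos=0: emit SEMI ';'
pos=1: emit ID 'bar' (now at pos=4)
pos=4: enter COMMENT mode (saw '/*')
exit COMMENT mode (now at pos=14)
pos=15: emit ID 'z' (now at pos=16)
pos=17: emit PLUS '+'
pos=18: enter COMMENT mode (saw '/*')
exit COMMENT mode (now at pos=25)
pos=26: enter COMMENT mode (saw '/*')
exit COMMENT mode (now at pos=41)
pos=42: enter COMMENT mode (saw '/*')
exit COMMENT mode (now at pos=57)
DONE. 4 tokens: [SEMI, ID, ID, PLUS]
Position 9: char is 'i' -> none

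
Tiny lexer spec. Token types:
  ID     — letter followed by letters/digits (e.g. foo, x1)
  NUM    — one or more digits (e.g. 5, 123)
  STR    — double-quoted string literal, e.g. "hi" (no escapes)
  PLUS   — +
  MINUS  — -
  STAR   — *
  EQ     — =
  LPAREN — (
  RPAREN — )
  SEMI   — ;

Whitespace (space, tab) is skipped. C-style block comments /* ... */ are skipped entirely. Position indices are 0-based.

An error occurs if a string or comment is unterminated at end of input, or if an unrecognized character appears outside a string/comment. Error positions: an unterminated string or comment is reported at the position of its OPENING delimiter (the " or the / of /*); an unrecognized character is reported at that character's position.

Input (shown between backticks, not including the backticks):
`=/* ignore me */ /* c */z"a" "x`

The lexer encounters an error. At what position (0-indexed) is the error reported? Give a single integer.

Answer: 29

Derivation:
pos=0: emit EQ '='
pos=1: enter COMMENT mode (saw '/*')
exit COMMENT mode (now at pos=16)
pos=17: enter COMMENT mode (saw '/*')
exit COMMENT mode (now at pos=24)
pos=24: emit ID 'z' (now at pos=25)
pos=25: enter STRING mode
pos=25: emit STR "a" (now at pos=28)
pos=29: enter STRING mode
pos=29: ERROR — unterminated string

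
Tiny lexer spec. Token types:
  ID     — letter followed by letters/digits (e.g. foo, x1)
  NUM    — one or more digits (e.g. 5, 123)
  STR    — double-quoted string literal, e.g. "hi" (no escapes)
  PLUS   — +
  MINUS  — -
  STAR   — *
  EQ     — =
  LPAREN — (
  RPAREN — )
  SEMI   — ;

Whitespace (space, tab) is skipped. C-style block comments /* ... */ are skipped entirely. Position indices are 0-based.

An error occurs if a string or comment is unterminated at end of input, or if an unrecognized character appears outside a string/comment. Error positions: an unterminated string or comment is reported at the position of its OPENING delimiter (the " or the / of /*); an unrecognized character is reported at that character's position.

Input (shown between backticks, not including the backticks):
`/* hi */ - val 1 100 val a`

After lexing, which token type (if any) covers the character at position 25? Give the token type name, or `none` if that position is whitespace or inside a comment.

Answer: ID

Derivation:
pos=0: enter COMMENT mode (saw '/*')
exit COMMENT mode (now at pos=8)
pos=9: emit MINUS '-'
pos=11: emit ID 'val' (now at pos=14)
pos=15: emit NUM '1' (now at pos=16)
pos=17: emit NUM '100' (now at pos=20)
pos=21: emit ID 'val' (now at pos=24)
pos=25: emit ID 'a' (now at pos=26)
DONE. 6 tokens: [MINUS, ID, NUM, NUM, ID, ID]
Position 25: char is 'a' -> ID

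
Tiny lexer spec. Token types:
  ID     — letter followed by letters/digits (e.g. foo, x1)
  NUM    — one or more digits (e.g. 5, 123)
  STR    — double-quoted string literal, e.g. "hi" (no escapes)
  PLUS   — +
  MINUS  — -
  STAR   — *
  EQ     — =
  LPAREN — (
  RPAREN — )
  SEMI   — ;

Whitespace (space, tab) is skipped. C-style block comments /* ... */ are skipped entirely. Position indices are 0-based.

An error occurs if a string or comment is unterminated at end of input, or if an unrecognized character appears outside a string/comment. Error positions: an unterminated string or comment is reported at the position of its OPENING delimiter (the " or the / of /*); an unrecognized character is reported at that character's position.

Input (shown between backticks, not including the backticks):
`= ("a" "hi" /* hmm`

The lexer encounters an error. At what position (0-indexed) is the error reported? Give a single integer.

pos=0: emit EQ '='
pos=2: emit LPAREN '('
pos=3: enter STRING mode
pos=3: emit STR "a" (now at pos=6)
pos=7: enter STRING mode
pos=7: emit STR "hi" (now at pos=11)
pos=12: enter COMMENT mode (saw '/*')
pos=12: ERROR — unterminated comment (reached EOF)

Answer: 12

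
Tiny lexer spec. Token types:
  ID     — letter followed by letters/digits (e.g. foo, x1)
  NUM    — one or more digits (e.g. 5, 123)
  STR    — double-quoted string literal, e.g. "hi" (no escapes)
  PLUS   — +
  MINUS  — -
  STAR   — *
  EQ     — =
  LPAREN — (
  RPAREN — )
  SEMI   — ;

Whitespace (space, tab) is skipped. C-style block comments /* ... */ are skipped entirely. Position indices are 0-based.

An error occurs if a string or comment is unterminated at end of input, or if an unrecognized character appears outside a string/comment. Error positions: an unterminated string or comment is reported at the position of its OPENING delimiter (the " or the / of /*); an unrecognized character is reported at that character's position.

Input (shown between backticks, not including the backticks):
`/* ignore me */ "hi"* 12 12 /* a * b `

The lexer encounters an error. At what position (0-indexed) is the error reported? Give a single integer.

pos=0: enter COMMENT mode (saw '/*')
exit COMMENT mode (now at pos=15)
pos=16: enter STRING mode
pos=16: emit STR "hi" (now at pos=20)
pos=20: emit STAR '*'
pos=22: emit NUM '12' (now at pos=24)
pos=25: emit NUM '12' (now at pos=27)
pos=28: enter COMMENT mode (saw '/*')
pos=28: ERROR — unterminated comment (reached EOF)

Answer: 28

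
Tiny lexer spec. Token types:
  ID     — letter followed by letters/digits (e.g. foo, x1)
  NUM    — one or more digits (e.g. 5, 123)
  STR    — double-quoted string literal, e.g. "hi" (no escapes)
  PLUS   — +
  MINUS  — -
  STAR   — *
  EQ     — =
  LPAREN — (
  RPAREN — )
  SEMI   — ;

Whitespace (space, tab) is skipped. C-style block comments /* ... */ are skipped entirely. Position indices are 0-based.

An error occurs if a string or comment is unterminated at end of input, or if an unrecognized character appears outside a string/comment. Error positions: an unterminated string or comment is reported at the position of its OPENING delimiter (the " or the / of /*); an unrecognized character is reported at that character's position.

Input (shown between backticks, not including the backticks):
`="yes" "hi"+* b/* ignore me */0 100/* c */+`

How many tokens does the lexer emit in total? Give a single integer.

Answer: 9

Derivation:
pos=0: emit EQ '='
pos=1: enter STRING mode
pos=1: emit STR "yes" (now at pos=6)
pos=7: enter STRING mode
pos=7: emit STR "hi" (now at pos=11)
pos=11: emit PLUS '+'
pos=12: emit STAR '*'
pos=14: emit ID 'b' (now at pos=15)
pos=15: enter COMMENT mode (saw '/*')
exit COMMENT mode (now at pos=30)
pos=30: emit NUM '0' (now at pos=31)
pos=32: emit NUM '100' (now at pos=35)
pos=35: enter COMMENT mode (saw '/*')
exit COMMENT mode (now at pos=42)
pos=42: emit PLUS '+'
DONE. 9 tokens: [EQ, STR, STR, PLUS, STAR, ID, NUM, NUM, PLUS]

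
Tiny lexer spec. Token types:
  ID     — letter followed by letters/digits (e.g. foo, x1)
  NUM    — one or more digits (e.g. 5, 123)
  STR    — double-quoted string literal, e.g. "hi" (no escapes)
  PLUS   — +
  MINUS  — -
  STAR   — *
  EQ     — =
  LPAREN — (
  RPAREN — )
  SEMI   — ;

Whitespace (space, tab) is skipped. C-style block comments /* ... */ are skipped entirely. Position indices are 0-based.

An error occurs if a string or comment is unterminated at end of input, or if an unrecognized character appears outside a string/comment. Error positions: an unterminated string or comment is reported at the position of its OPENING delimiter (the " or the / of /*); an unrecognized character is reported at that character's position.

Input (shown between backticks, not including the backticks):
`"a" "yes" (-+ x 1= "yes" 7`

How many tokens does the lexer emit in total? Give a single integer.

Answer: 10

Derivation:
pos=0: enter STRING mode
pos=0: emit STR "a" (now at pos=3)
pos=4: enter STRING mode
pos=4: emit STR "yes" (now at pos=9)
pos=10: emit LPAREN '('
pos=11: emit MINUS '-'
pos=12: emit PLUS '+'
pos=14: emit ID 'x' (now at pos=15)
pos=16: emit NUM '1' (now at pos=17)
pos=17: emit EQ '='
pos=19: enter STRING mode
pos=19: emit STR "yes" (now at pos=24)
pos=25: emit NUM '7' (now at pos=26)
DONE. 10 tokens: [STR, STR, LPAREN, MINUS, PLUS, ID, NUM, EQ, STR, NUM]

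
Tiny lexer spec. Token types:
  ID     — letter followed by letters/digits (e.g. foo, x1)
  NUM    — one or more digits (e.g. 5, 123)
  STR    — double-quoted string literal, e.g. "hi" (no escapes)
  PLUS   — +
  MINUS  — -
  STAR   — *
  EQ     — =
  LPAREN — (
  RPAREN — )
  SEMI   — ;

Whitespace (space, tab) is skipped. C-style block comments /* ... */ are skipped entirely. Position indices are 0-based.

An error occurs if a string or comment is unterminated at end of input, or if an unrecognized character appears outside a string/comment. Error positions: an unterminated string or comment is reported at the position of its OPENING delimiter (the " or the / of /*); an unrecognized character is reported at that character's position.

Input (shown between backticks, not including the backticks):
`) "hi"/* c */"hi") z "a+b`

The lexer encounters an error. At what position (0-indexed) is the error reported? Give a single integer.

pos=0: emit RPAREN ')'
pos=2: enter STRING mode
pos=2: emit STR "hi" (now at pos=6)
pos=6: enter COMMENT mode (saw '/*')
exit COMMENT mode (now at pos=13)
pos=13: enter STRING mode
pos=13: emit STR "hi" (now at pos=17)
pos=17: emit RPAREN ')'
pos=19: emit ID 'z' (now at pos=20)
pos=21: enter STRING mode
pos=21: ERROR — unterminated string

Answer: 21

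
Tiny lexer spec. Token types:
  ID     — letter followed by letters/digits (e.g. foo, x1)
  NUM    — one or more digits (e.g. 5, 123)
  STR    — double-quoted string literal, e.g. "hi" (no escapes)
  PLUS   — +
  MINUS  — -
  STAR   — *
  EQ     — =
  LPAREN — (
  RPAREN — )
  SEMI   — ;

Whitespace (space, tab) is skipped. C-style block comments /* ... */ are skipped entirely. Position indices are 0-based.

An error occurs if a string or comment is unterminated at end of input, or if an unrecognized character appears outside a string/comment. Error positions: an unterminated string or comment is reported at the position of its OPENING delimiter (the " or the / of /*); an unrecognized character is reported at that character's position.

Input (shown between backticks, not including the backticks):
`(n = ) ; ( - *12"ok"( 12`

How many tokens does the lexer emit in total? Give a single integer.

pos=0: emit LPAREN '('
pos=1: emit ID 'n' (now at pos=2)
pos=3: emit EQ '='
pos=5: emit RPAREN ')'
pos=7: emit SEMI ';'
pos=9: emit LPAREN '('
pos=11: emit MINUS '-'
pos=13: emit STAR '*'
pos=14: emit NUM '12' (now at pos=16)
pos=16: enter STRING mode
pos=16: emit STR "ok" (now at pos=20)
pos=20: emit LPAREN '('
pos=22: emit NUM '12' (now at pos=24)
DONE. 12 tokens: [LPAREN, ID, EQ, RPAREN, SEMI, LPAREN, MINUS, STAR, NUM, STR, LPAREN, NUM]

Answer: 12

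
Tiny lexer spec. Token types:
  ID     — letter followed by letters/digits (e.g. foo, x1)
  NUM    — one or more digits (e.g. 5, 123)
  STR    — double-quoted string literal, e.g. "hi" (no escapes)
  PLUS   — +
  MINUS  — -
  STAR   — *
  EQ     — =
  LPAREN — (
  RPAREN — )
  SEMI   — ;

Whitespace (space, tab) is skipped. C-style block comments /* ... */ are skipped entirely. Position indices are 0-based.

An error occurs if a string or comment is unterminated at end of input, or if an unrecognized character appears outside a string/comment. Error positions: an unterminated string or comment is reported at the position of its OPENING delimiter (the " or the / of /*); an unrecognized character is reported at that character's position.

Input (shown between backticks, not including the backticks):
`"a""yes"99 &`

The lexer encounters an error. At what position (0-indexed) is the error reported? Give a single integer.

Answer: 11

Derivation:
pos=0: enter STRING mode
pos=0: emit STR "a" (now at pos=3)
pos=3: enter STRING mode
pos=3: emit STR "yes" (now at pos=8)
pos=8: emit NUM '99' (now at pos=10)
pos=11: ERROR — unrecognized char '&'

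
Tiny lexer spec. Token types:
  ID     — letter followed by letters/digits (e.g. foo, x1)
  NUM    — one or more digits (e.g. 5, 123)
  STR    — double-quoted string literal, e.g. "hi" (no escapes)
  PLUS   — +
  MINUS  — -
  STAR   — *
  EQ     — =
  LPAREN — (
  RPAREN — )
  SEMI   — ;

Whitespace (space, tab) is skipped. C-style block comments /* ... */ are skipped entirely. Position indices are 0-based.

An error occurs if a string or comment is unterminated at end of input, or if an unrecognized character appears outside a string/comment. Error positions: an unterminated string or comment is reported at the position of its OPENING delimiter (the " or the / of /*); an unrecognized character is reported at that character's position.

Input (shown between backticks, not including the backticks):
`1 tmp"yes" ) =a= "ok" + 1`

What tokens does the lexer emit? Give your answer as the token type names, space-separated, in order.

pos=0: emit NUM '1' (now at pos=1)
pos=2: emit ID 'tmp' (now at pos=5)
pos=5: enter STRING mode
pos=5: emit STR "yes" (now at pos=10)
pos=11: emit RPAREN ')'
pos=13: emit EQ '='
pos=14: emit ID 'a' (now at pos=15)
pos=15: emit EQ '='
pos=17: enter STRING mode
pos=17: emit STR "ok" (now at pos=21)
pos=22: emit PLUS '+'
pos=24: emit NUM '1' (now at pos=25)
DONE. 10 tokens: [NUM, ID, STR, RPAREN, EQ, ID, EQ, STR, PLUS, NUM]

Answer: NUM ID STR RPAREN EQ ID EQ STR PLUS NUM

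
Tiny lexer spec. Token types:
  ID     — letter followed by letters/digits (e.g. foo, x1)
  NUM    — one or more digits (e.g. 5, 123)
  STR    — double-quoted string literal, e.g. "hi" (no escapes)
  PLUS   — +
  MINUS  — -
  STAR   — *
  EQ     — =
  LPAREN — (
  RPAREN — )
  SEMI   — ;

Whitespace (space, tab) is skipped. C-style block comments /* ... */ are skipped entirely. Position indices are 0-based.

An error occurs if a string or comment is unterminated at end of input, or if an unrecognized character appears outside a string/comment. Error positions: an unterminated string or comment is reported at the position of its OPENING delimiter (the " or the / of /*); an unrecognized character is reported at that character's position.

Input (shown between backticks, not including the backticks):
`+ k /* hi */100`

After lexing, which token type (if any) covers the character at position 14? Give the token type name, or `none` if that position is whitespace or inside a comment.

Answer: NUM

Derivation:
pos=0: emit PLUS '+'
pos=2: emit ID 'k' (now at pos=3)
pos=4: enter COMMENT mode (saw '/*')
exit COMMENT mode (now at pos=12)
pos=12: emit NUM '100' (now at pos=15)
DONE. 3 tokens: [PLUS, ID, NUM]
Position 14: char is '0' -> NUM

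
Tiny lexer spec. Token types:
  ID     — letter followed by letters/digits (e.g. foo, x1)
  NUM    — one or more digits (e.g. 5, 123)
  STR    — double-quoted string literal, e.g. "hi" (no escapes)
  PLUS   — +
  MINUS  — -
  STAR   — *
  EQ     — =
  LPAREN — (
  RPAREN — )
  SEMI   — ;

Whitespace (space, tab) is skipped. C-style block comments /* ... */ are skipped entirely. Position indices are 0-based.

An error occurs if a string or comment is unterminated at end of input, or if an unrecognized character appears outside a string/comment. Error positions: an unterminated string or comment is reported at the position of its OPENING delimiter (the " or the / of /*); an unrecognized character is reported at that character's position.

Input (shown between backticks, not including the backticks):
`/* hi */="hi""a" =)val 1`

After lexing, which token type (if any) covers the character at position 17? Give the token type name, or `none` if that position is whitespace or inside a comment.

Answer: EQ

Derivation:
pos=0: enter COMMENT mode (saw '/*')
exit COMMENT mode (now at pos=8)
pos=8: emit EQ '='
pos=9: enter STRING mode
pos=9: emit STR "hi" (now at pos=13)
pos=13: enter STRING mode
pos=13: emit STR "a" (now at pos=16)
pos=17: emit EQ '='
pos=18: emit RPAREN ')'
pos=19: emit ID 'val' (now at pos=22)
pos=23: emit NUM '1' (now at pos=24)
DONE. 7 tokens: [EQ, STR, STR, EQ, RPAREN, ID, NUM]
Position 17: char is '=' -> EQ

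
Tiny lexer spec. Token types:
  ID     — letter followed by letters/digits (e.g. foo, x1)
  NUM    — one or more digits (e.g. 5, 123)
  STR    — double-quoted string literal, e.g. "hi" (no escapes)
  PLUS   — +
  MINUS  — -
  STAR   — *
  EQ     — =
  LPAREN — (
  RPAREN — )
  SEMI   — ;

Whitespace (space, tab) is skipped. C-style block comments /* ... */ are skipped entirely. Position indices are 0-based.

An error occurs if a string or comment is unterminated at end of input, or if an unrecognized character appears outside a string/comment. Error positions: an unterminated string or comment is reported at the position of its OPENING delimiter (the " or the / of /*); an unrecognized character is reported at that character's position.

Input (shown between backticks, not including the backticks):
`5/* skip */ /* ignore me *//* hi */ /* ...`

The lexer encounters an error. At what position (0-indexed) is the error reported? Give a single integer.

Answer: 36

Derivation:
pos=0: emit NUM '5' (now at pos=1)
pos=1: enter COMMENT mode (saw '/*')
exit COMMENT mode (now at pos=11)
pos=12: enter COMMENT mode (saw '/*')
exit COMMENT mode (now at pos=27)
pos=27: enter COMMENT mode (saw '/*')
exit COMMENT mode (now at pos=35)
pos=36: enter COMMENT mode (saw '/*')
pos=36: ERROR — unterminated comment (reached EOF)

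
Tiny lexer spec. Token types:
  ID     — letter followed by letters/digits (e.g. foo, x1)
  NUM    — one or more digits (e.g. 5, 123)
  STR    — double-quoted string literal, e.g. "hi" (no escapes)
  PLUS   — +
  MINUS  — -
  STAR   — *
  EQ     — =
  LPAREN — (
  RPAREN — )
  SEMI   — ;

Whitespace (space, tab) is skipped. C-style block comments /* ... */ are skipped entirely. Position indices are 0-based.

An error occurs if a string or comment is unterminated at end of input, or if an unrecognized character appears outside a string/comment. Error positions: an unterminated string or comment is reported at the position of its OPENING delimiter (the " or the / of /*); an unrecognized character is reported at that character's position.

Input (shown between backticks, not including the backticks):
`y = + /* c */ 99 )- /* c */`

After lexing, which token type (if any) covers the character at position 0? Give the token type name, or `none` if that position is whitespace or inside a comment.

pos=0: emit ID 'y' (now at pos=1)
pos=2: emit EQ '='
pos=4: emit PLUS '+'
pos=6: enter COMMENT mode (saw '/*')
exit COMMENT mode (now at pos=13)
pos=14: emit NUM '99' (now at pos=16)
pos=17: emit RPAREN ')'
pos=18: emit MINUS '-'
pos=20: enter COMMENT mode (saw '/*')
exit COMMENT mode (now at pos=27)
DONE. 6 tokens: [ID, EQ, PLUS, NUM, RPAREN, MINUS]
Position 0: char is 'y' -> ID

Answer: ID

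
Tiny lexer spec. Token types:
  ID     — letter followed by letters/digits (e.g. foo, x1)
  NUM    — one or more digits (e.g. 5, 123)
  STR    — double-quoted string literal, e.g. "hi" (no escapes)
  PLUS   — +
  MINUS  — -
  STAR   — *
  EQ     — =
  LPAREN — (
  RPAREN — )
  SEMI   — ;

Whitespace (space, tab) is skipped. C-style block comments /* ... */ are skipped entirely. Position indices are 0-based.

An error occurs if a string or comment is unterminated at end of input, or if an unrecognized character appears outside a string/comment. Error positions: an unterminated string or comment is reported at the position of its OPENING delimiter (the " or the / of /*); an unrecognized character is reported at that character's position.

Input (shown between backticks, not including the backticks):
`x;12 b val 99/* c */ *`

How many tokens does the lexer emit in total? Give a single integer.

Answer: 7

Derivation:
pos=0: emit ID 'x' (now at pos=1)
pos=1: emit SEMI ';'
pos=2: emit NUM '12' (now at pos=4)
pos=5: emit ID 'b' (now at pos=6)
pos=7: emit ID 'val' (now at pos=10)
pos=11: emit NUM '99' (now at pos=13)
pos=13: enter COMMENT mode (saw '/*')
exit COMMENT mode (now at pos=20)
pos=21: emit STAR '*'
DONE. 7 tokens: [ID, SEMI, NUM, ID, ID, NUM, STAR]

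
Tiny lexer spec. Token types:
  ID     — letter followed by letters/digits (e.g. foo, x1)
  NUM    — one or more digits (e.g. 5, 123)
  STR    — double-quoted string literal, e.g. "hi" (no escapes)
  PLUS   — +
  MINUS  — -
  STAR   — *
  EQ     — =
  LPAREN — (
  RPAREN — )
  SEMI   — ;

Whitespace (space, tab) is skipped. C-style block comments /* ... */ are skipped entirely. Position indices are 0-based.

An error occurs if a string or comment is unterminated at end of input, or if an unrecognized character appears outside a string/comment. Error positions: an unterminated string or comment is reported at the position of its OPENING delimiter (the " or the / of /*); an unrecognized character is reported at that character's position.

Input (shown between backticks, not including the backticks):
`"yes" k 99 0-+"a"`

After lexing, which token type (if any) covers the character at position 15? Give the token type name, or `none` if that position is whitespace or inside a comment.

Answer: STR

Derivation:
pos=0: enter STRING mode
pos=0: emit STR "yes" (now at pos=5)
pos=6: emit ID 'k' (now at pos=7)
pos=8: emit NUM '99' (now at pos=10)
pos=11: emit NUM '0' (now at pos=12)
pos=12: emit MINUS '-'
pos=13: emit PLUS '+'
pos=14: enter STRING mode
pos=14: emit STR "a" (now at pos=17)
DONE. 7 tokens: [STR, ID, NUM, NUM, MINUS, PLUS, STR]
Position 15: char is 'a' -> STR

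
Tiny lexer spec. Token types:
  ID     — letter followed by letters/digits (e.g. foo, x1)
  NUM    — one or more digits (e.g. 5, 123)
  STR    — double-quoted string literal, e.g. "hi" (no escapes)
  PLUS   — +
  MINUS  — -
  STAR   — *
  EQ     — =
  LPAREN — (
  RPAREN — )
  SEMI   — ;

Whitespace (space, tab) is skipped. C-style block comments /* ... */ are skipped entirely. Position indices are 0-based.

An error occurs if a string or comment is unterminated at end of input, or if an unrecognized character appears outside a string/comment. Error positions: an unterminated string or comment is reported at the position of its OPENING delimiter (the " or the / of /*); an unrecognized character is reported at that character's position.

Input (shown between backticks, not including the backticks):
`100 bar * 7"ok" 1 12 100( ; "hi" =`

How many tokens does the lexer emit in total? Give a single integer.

pos=0: emit NUM '100' (now at pos=3)
pos=4: emit ID 'bar' (now at pos=7)
pos=8: emit STAR '*'
pos=10: emit NUM '7' (now at pos=11)
pos=11: enter STRING mode
pos=11: emit STR "ok" (now at pos=15)
pos=16: emit NUM '1' (now at pos=17)
pos=18: emit NUM '12' (now at pos=20)
pos=21: emit NUM '100' (now at pos=24)
pos=24: emit LPAREN '('
pos=26: emit SEMI ';'
pos=28: enter STRING mode
pos=28: emit STR "hi" (now at pos=32)
pos=33: emit EQ '='
DONE. 12 tokens: [NUM, ID, STAR, NUM, STR, NUM, NUM, NUM, LPAREN, SEMI, STR, EQ]

Answer: 12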